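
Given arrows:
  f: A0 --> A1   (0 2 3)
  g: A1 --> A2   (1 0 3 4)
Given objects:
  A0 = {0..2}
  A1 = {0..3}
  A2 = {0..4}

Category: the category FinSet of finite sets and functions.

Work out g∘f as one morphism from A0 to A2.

  0 f-->0 g-->1
  1 f-->2 g-->3
  2 f-->3 g-->4
⟦path⟧: (1 3 4)

Answer: (1 3 4)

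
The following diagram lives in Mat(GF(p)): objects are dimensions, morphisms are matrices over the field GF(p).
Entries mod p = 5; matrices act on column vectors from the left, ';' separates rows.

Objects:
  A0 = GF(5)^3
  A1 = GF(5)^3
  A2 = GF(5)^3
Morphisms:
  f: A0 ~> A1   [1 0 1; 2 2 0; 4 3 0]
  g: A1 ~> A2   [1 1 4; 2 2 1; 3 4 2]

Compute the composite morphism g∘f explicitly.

Answer: [4 4 1; 0 2 2; 4 4 3]

Trace:
  e0=[1,0,0] f~>[1,2,4] g~>[4,0,4]
  e1=[0,1,0] f~>[0,2,3] g~>[4,2,4]
  e2=[0,0,1] f~>[1,0,0] g~>[1,2,3]
result: [4 4 1; 0 2 2; 4 4 3]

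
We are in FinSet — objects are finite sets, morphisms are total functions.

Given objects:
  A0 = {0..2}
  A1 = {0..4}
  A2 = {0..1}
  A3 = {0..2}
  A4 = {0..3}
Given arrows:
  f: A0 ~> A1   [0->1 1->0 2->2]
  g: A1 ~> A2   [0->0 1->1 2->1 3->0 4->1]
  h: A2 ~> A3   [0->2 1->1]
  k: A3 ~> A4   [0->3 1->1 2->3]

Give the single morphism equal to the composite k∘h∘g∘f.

Answer: [0->1 1->3 2->1]

Trace:
  0 f~>1 g~>1 h~>1 k~>1
  1 f~>0 g~>0 h~>2 k~>3
  2 f~>2 g~>1 h~>1 k~>1
composite: [0->1 1->3 2->1]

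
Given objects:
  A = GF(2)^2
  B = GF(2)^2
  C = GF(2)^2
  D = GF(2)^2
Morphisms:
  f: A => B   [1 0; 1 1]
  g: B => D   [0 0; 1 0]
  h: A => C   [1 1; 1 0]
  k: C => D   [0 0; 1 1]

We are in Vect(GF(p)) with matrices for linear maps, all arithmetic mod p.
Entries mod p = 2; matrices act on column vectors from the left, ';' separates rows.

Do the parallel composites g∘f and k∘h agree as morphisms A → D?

Answer: DOES NOT COMMUTE

Trace:
Path 1 = f;g:
  e0=[1,0] f=>[1,1] g=>[0,1]
  e1=[0,1] f=>[0,1] g=>[0,0]
  ⟦path⟧₁ = [0 0; 1 0]
Path 2 = h;k:
  e0=[1,0] h=>[1,1] k=>[0,0]
  e1=[0,1] h=>[1,0] k=>[0,1]
  ⟦path⟧₂ = [0 0; 0 1]
Equal? distinct morphisms ✗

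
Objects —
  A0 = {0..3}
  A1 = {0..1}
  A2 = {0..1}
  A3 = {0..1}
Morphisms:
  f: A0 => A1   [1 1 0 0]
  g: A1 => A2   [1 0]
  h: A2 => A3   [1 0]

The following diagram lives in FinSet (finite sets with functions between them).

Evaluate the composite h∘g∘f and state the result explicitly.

Answer: [1 1 0 0]

Derivation:
  0 f=>1 g=>0 h=>1
  1 f=>1 g=>0 h=>1
  2 f=>0 g=>1 h=>0
  3 f=>0 g=>1 h=>0
composite: [1 1 0 0]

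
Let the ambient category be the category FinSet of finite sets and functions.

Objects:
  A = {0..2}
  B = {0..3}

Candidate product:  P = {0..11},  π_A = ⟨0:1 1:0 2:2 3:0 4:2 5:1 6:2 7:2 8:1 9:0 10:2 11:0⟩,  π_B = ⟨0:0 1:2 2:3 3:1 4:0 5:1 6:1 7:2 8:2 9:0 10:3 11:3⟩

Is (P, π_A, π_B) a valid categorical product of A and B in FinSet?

Answer: NOT A VALID PRODUCT — duplicate pair at indices 2,10

Derivation:
|A|·|B| = 3·4 = 12;  |P| = 12
Check the pairing map k ↦ (π_A(k), π_B(k)):
  0 : (1,0)
  1 : (0,2)
  2 : (2,3)
  3 : (0,1)
  4 : (2,0)
  5 : (1,1)
  6 : (2,1)
  7 : (2,2)
  8 : (1,2)
  9 : (0,0)
  10 : (2,3)  ✗ repeats pair of k=2
  11 : (0,3)
distinct pairs in image: 11 / 12 needed
  → (2,3) hit at k=2 and k=10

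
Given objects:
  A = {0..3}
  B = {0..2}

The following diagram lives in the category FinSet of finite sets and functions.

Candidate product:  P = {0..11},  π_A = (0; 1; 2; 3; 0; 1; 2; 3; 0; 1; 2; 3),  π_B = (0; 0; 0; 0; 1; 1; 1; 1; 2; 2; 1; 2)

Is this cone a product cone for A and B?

Answer: NOT A VALID PRODUCT — duplicate pair at indices 6,10

Trace:
|A|·|B| = 4·3 = 12;  |P| = 12
Check the pairing map k ↦ (π_A(k), π_B(k)):
  0 -> (0,0)
  1 -> (1,0)
  2 -> (2,0)
  3 -> (3,0)
  4 -> (0,1)
  5 -> (1,1)
  6 -> (2,1)
  7 -> (3,1)
  8 -> (0,2)
  9 -> (1,2)
  10 -> (2,1)  ✗ repeats pair of k=6
  11 -> (3,2)
distinct pairs in image: 11 / 12 needed
  → (2,1) hit at k=6 and k=10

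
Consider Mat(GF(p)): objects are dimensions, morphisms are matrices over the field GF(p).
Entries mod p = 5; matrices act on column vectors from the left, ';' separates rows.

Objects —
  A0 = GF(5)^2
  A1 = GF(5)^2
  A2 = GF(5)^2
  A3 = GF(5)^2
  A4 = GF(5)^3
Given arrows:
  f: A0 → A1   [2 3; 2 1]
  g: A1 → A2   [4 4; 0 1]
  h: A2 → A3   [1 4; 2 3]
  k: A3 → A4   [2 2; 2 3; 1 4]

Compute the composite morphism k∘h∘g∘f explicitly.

Answer: [4 0; 2 0; 1 0]

Trace:
  e0=(1,0) f→(2,2) g→(1,2) h→(4,3) k→(4,2,1)
  e1=(0,1) f→(3,1) g→(1,1) h→(0,0) k→(0,0,0)
composite: [4 0; 2 0; 1 0]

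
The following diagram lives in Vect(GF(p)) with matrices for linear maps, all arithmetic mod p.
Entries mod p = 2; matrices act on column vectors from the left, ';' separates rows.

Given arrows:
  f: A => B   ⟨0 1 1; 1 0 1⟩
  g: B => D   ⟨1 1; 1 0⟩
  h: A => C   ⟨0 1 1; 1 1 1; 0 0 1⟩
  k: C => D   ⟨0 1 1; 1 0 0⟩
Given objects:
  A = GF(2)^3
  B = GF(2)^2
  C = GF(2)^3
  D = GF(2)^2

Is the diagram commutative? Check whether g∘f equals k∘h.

Path 1 = f;g:
  e0=[1,0,0] f=>[0,1] g=>[1,0]
  e1=[0,1,0] f=>[1,0] g=>[1,1]
  e2=[0,0,1] f=>[1,1] g=>[0,1]
  result₁ = ⟨1 1 0; 0 1 1⟩
Path 2 = h;k:
  e0=[1,0,0] h=>[0,1,0] k=>[1,0]
  e1=[0,1,0] h=>[1,1,0] k=>[1,1]
  e2=[0,0,1] h=>[1,1,1] k=>[0,1]
  result₂ = ⟨1 1 0; 0 1 1⟩
Equal? equal; square commutes

Answer: COMMUTES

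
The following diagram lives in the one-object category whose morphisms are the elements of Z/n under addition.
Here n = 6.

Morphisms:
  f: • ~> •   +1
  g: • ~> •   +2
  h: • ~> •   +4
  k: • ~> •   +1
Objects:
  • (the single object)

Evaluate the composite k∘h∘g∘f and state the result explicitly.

  0 +1≡1 +2≡3 +4≡1 +1≡2  (mod 6)
result: +2

Answer: +2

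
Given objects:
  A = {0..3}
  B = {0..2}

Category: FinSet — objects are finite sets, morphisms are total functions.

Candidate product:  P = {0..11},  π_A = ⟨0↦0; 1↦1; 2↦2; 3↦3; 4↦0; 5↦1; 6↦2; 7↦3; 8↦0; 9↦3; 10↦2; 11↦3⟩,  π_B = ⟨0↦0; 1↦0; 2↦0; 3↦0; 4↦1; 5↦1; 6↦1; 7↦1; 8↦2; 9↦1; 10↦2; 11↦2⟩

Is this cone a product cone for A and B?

|A|·|B| = 4·3 = 12;  |P| = 12
Check the pairing map k ↦ (π_A(k), π_B(k)):
  0 ↦ (0,0)
  1 ↦ (1,0)
  2 ↦ (2,0)
  3 ↦ (3,0)
  4 ↦ (0,1)
  5 ↦ (1,1)
  6 ↦ (2,1)
  7 ↦ (3,1)
  8 ↦ (0,2)
  9 ↦ (3,1)  ✗ repeats pair of k=7
  10 ↦ (2,2)
  11 ↦ (3,2)
distinct pairs in image: 11 / 12 needed
  → (3,1) hit at k=7 and k=9

Answer: NOT A VALID PRODUCT — duplicate pair at indices 7,9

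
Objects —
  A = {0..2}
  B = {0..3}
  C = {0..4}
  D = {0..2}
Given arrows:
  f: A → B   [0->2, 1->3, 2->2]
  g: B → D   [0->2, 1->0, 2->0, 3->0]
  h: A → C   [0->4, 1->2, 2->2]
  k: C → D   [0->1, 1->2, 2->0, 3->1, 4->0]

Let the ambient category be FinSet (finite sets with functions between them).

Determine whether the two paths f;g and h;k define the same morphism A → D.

Path 1 = f;g:
  0 f→2 g→0
  1 f→3 g→0
  2 f→2 g→0
  ⟦path⟧₁ = [0->0, 1->0, 2->0]
Path 2 = h;k:
  0 h→4 k→0
  1 h→2 k→0
  2 h→2 k→0
  ⟦path⟧₂ = [0->0, 1->0, 2->0]
Equal? equal; square commutes

Answer: COMMUTES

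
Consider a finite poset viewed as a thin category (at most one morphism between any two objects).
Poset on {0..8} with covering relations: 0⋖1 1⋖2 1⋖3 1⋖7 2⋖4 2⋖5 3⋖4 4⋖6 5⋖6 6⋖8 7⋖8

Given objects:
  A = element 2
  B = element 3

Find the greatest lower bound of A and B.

Answer: A∧B = 1

Work:
{x : x<=A ∧ x<=B} = {0,1}  (A=2, B=3)
  0 <= 1
  1 <= 1
glb = 1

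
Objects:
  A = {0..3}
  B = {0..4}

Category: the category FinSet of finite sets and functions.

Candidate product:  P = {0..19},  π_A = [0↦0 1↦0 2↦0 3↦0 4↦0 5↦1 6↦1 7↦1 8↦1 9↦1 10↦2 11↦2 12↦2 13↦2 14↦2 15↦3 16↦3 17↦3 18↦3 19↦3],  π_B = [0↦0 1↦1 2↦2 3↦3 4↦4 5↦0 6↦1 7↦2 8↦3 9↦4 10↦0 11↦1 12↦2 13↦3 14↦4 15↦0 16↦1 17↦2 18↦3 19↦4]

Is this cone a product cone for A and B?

|A|·|B| = 4·5 = 20;  |P| = 20
Check the pairing map k ↦ (π_A(k), π_B(k)):
  0 ↦ (0,0)
  1 ↦ (0,1)
  2 ↦ (0,2)
  3 ↦ (0,3)
  4 ↦ (0,4)
  5 ↦ (1,0)
  6 ↦ (1,1)
  7 ↦ (1,2)
  8 ↦ (1,3)
  9 ↦ (1,4)
  10 ↦ (2,0)
  11 ↦ (2,1)
  12 ↦ (2,2)
  13 ↦ (2,3)
  14 ↦ (2,4)
  15 ↦ (3,0)
  16 ↦ (3,1)
  17 ↦ (3,2)
  18 ↦ (3,3)
  19 ↦ (3,4)
distinct pairs in image: 20 / 20 needed
  → bijection onto A×B; projections well-typed.

Answer: VALID PRODUCT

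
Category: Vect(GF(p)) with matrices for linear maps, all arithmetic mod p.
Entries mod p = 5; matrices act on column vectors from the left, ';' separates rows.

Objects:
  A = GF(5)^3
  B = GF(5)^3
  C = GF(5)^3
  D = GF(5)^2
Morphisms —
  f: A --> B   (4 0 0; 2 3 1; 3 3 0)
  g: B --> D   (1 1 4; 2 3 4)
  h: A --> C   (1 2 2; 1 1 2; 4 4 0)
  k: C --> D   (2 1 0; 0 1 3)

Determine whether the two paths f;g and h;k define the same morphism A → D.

Path 1 = f;g:
  e0=[1,0,0] f-->[4,2,3] g-->[3,1]
  e1=[0,1,0] f-->[0,3,3] g-->[0,1]
  e2=[0,0,1] f-->[0,1,0] g-->[1,3]
  composite₁ = (3 0 1; 1 1 3)
Path 2 = h;k:
  e0=[1,0,0] h-->[1,1,4] k-->[3,3]
  e1=[0,1,0] h-->[2,1,4] k-->[0,3]
  e2=[0,0,1] h-->[2,2,0] k-->[1,2]
  composite₂ = (3 0 1; 3 3 2)
Equal? NO — does not commute

Answer: DOES NOT COMMUTE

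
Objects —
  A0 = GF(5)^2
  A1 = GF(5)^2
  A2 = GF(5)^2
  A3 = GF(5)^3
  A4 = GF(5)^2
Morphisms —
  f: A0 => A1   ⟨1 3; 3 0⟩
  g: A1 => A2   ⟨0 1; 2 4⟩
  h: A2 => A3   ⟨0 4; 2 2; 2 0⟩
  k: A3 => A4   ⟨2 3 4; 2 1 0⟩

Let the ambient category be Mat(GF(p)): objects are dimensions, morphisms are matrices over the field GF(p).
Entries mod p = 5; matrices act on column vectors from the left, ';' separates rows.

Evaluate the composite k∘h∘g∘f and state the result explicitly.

  e0=⟨1,0⟩ f=>⟨1,3⟩ g=>⟨3,4⟩ h=>⟨1,4,1⟩ k=>⟨3,1⟩
  e1=⟨0,1⟩ f=>⟨3,0⟩ g=>⟨0,1⟩ h=>⟨4,2,0⟩ k=>⟨4,0⟩
⟦path⟧: ⟨3 4; 1 0⟩

Answer: ⟨3 4; 1 0⟩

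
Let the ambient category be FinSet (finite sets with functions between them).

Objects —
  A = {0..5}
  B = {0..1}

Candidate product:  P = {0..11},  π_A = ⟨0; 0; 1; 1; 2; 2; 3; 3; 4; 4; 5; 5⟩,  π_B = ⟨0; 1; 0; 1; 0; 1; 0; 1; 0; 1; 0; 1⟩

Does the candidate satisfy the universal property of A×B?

|A|·|B| = 6·2 = 12;  |P| = 12
Check the pairing map k ↦ (π_A(k), π_B(k)):
  0 : (0,0)
  1 : (0,1)
  2 : (1,0)
  3 : (1,1)
  4 : (2,0)
  5 : (2,1)
  6 : (3,0)
  7 : (3,1)
  8 : (4,0)
  9 : (4,1)
  10 : (5,0)
  11 : (5,1)
distinct pairs in image: 12 / 12 needed
  → bijection onto A×B; projections well-typed.

Answer: VALID PRODUCT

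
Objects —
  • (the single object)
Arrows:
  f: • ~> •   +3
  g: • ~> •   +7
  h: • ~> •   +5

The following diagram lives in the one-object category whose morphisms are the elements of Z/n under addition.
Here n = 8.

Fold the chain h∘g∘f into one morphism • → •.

  0 +3≡3 +7≡2 +5≡7  (mod 8)
composite: +7

Answer: +7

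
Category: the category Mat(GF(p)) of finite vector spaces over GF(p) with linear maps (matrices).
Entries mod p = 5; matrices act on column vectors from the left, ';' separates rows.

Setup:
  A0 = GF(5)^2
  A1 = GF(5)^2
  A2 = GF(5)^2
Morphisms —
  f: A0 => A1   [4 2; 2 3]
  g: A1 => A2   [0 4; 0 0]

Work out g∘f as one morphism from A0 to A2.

Answer: [3 2; 0 0]

Work:
  e0=(1,0) f=>(4,2) g=>(3,0)
  e1=(0,1) f=>(2,3) g=>(2,0)
composite: [3 2; 0 0]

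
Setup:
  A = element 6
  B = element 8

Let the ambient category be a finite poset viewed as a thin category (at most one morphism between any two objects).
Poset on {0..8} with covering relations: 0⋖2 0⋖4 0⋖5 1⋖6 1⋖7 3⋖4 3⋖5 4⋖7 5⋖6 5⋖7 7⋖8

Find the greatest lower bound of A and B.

Answer: NO MEET EXISTS

Trace:
Lower bounds of A=6 and B=8: {0,1,3,5}
  maximal lower bounds 1 and 5 are incomparable: neither 1⊑5 nor 5⊑1
→ no greatest lower bound exists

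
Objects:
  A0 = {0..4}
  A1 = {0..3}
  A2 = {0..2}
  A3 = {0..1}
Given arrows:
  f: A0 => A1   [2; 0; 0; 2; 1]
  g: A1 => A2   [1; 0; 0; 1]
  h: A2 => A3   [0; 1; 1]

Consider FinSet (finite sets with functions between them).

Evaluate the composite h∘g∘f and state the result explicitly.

  0 f=>2 g=>0 h=>0
  1 f=>0 g=>1 h=>1
  2 f=>0 g=>1 h=>1
  3 f=>2 g=>0 h=>0
  4 f=>1 g=>0 h=>0
composite: [0; 1; 1; 0; 0]

Answer: [0; 1; 1; 0; 0]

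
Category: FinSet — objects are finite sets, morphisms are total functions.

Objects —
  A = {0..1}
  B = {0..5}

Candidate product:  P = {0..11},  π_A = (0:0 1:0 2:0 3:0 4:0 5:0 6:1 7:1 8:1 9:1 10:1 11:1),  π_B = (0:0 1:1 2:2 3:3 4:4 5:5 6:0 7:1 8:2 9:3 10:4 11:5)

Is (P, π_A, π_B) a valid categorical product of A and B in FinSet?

|A|·|B| = 2·6 = 12;  |P| = 12
Check the pairing map k ↦ (π_A(k), π_B(k)):
  0 : (0,0)
  1 : (0,1)
  2 : (0,2)
  3 : (0,3)
  4 : (0,4)
  5 : (0,5)
  6 : (1,0)
  7 : (1,1)
  8 : (1,2)
  9 : (1,3)
  10 : (1,4)
  11 : (1,5)
distinct pairs in image: 12 / 12 needed
  → bijection onto A×B; projections well-typed.

Answer: VALID PRODUCT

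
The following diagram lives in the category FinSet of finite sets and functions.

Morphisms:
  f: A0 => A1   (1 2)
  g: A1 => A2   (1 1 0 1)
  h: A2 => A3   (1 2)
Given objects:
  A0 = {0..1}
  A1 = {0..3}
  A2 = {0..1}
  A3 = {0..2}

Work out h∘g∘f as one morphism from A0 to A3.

Answer: (2 1)

Derivation:
  0 f=>1 g=>1 h=>2
  1 f=>2 g=>0 h=>1
result: (2 1)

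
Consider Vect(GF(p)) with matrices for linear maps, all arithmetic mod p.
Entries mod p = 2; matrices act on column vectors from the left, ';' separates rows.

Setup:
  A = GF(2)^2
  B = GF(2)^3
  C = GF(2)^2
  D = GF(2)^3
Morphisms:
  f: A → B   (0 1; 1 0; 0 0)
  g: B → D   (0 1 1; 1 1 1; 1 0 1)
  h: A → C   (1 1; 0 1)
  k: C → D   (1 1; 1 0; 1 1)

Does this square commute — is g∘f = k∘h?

Path 1 = f;g:
  e0=⟨1,0⟩ f→⟨0,1,0⟩ g→⟨1,1,0⟩
  e1=⟨0,1⟩ f→⟨1,0,0⟩ g→⟨0,1,1⟩
  ⟦path⟧₁ = (1 0; 1 1; 0 1)
Path 2 = h;k:
  e0=⟨1,0⟩ h→⟨1,0⟩ k→⟨1,1,1⟩
  e1=⟨0,1⟩ h→⟨1,1⟩ k→⟨0,1,0⟩
  ⟦path⟧₂ = (1 0; 1 1; 1 0)
Equal? NO — does not commute

Answer: DOES NOT COMMUTE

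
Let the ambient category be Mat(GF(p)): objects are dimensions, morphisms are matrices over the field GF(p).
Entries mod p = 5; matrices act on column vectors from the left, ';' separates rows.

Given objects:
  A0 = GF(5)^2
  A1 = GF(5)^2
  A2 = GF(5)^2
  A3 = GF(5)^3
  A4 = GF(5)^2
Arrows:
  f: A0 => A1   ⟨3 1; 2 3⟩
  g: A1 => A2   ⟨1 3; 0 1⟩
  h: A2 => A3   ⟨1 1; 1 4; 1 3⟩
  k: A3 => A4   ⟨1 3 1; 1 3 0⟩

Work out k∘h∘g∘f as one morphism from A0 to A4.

  e0=⟨1,0⟩ f=>⟨3,2⟩ g=>⟨4,2⟩ h=>⟨1,2,0⟩ k=>⟨2,2⟩
  e1=⟨0,1⟩ f=>⟨1,3⟩ g=>⟨0,3⟩ h=>⟨3,2,4⟩ k=>⟨3,4⟩
composite: ⟨2 3; 2 4⟩

Answer: ⟨2 3; 2 4⟩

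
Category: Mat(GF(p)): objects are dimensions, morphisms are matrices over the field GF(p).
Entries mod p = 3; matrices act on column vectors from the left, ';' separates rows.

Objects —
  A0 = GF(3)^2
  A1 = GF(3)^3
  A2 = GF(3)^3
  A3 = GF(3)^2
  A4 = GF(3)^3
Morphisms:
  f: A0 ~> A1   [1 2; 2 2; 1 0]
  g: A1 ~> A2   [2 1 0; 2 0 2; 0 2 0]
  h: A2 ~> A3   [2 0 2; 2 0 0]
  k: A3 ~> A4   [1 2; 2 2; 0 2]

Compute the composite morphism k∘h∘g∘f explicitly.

  e0=[1,0] f~>[1,2,1] g~>[1,1,1] h~>[1,2] k~>[2,0,1]
  e1=[0,1] f~>[2,2,0] g~>[0,1,1] h~>[2,0] k~>[2,1,0]
composite: [2 2; 0 1; 1 0]

Answer: [2 2; 0 1; 1 0]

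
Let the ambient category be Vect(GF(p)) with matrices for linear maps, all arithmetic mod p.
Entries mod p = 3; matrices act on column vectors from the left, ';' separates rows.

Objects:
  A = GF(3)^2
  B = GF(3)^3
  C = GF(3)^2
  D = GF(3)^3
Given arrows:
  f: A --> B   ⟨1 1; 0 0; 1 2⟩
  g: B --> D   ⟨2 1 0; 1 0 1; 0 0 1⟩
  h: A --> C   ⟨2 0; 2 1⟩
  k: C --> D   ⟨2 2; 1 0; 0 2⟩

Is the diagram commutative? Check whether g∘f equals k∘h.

1) trace f;g:
  e0=[1,0] f-->[1,0,1] g-->[2,2,1]
  e1=[0,1] f-->[1,0,2] g-->[2,0,2]
  result₁ = ⟨2 2; 2 0; 1 2⟩
2) trace h;k:
  e0=[1,0] h-->[2,2] k-->[2,2,1]
  e1=[0,1] h-->[0,1] k-->[2,0,2]
  result₂ = ⟨2 2; 2 0; 1 2⟩
Equal? YES — commutes

Answer: COMMUTES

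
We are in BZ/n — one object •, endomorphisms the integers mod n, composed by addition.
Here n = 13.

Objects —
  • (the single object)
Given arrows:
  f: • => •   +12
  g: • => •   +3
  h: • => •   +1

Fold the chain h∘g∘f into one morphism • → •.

  0 +12≡12 +3≡2 +1≡3  (mod 13)
composite: +3

Answer: +3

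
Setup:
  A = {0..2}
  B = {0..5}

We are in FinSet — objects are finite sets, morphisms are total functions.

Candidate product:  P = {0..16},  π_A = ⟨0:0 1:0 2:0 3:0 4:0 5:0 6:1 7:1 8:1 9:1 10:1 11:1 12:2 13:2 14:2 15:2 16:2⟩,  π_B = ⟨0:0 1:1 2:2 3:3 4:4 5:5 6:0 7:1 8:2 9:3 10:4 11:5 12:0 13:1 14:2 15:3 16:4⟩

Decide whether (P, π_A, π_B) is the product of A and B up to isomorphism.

|A|·|B| = 3·6 = 18;  |P| = 17
  → cardinalities differ; no bijection possible.

Answer: NOT A VALID PRODUCT — |P|=17 ≠ |A|·|B|=18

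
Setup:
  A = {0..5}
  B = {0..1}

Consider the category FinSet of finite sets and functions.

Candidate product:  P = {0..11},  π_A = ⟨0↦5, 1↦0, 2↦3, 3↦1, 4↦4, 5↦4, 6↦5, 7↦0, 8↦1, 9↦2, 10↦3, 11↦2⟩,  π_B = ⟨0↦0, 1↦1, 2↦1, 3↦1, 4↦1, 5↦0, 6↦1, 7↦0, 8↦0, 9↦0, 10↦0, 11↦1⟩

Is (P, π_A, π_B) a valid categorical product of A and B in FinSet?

Answer: VALID PRODUCT

Work:
|A|·|B| = 6·2 = 12;  |P| = 12
Check the pairing map k ↦ (π_A(k), π_B(k)):
  0 ↦ (5,0)
  1 ↦ (0,1)
  2 ↦ (3,1)
  3 ↦ (1,1)
  4 ↦ (4,1)
  5 ↦ (4,0)
  6 ↦ (5,1)
  7 ↦ (0,0)
  8 ↦ (1,0)
  9 ↦ (2,0)
  10 ↦ (3,0)
  11 ↦ (2,1)
distinct pairs in image: 12 / 12 needed
  → bijection onto A×B; projections well-typed.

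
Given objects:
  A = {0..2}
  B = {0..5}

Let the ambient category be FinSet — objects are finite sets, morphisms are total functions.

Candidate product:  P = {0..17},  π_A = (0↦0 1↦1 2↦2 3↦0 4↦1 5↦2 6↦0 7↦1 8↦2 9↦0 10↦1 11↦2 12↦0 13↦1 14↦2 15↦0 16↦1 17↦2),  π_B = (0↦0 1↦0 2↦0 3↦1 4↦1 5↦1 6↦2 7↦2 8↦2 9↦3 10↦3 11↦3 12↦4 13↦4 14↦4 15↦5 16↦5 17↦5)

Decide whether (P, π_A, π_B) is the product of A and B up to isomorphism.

|A|·|B| = 3·6 = 18;  |P| = 18
Check the pairing map k ↦ (π_A(k), π_B(k)):
  0 ↦ (0,0)
  1 ↦ (1,0)
  2 ↦ (2,0)
  3 ↦ (0,1)
  4 ↦ (1,1)
  5 ↦ (2,1)
  6 ↦ (0,2)
  7 ↦ (1,2)
  8 ↦ (2,2)
  9 ↦ (0,3)
  10 ↦ (1,3)
  11 ↦ (2,3)
  12 ↦ (0,4)
  13 ↦ (1,4)
  14 ↦ (2,4)
  15 ↦ (0,5)
  16 ↦ (1,5)
  17 ↦ (2,5)
distinct pairs in image: 18 / 18 needed
  → bijection onto A×B; projections well-typed.

Answer: VALID PRODUCT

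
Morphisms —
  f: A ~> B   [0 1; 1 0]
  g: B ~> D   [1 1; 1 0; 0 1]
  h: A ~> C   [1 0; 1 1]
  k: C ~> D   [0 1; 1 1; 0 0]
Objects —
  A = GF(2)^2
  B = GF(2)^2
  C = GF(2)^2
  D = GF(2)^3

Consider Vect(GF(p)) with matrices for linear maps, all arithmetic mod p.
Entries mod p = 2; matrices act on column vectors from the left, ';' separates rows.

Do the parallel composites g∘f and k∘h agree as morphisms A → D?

Answer: DOES NOT COMMUTE

Derivation:
1) trace f;g:
  e0=⟨1,0⟩ f~>⟨0,1⟩ g~>⟨1,0,1⟩
  e1=⟨0,1⟩ f~>⟨1,0⟩ g~>⟨1,1,0⟩
  ⟦path⟧₁ = [1 1; 0 1; 1 0]
2) trace h;k:
  e0=⟨1,0⟩ h~>⟨1,1⟩ k~>⟨1,0,0⟩
  e1=⟨0,1⟩ h~>⟨0,1⟩ k~>⟨1,1,0⟩
  ⟦path⟧₂ = [1 1; 0 1; 0 0]
Equal? distinct morphisms ✗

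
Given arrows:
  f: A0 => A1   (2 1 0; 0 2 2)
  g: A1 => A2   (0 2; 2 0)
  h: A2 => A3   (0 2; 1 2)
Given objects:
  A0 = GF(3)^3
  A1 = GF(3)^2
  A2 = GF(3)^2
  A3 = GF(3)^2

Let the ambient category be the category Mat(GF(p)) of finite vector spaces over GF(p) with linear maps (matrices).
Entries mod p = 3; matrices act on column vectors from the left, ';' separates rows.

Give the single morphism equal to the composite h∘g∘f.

  e0=(1,0,0) f=>(2,0) g=>(0,1) h=>(2,2)
  e1=(0,1,0) f=>(1,2) g=>(1,2) h=>(1,2)
  e2=(0,0,1) f=>(0,2) g=>(1,0) h=>(0,1)
composite: (2 1 0; 2 2 1)

Answer: (2 1 0; 2 2 1)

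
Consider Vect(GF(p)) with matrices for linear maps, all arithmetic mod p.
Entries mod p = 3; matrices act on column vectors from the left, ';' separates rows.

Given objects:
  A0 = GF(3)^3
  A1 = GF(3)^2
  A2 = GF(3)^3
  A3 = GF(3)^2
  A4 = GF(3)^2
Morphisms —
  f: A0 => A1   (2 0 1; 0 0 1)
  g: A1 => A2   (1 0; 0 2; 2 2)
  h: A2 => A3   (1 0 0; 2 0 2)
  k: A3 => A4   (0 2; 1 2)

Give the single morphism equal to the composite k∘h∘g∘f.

  e0=(1,0,0) f=>(2,0) g=>(2,0,1) h=>(2,0) k=>(0,2)
  e1=(0,1,0) f=>(0,0) g=>(0,0,0) h=>(0,0) k=>(0,0)
  e2=(0,0,1) f=>(1,1) g=>(1,2,1) h=>(1,1) k=>(2,0)
⟦path⟧: (0 0 2; 2 0 0)

Answer: (0 0 2; 2 0 0)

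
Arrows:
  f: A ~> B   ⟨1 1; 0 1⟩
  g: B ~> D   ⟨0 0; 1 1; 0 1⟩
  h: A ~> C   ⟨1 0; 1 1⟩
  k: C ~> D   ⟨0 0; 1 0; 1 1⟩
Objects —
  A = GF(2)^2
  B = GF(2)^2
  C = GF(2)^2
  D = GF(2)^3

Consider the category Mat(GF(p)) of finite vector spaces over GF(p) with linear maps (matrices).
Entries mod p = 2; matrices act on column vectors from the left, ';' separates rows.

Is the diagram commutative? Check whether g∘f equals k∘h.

Answer: COMMUTES

Trace:
Along f;g (path 1):
  e0=⟨1,0⟩ f~>⟨1,0⟩ g~>⟨0,1,0⟩
  e1=⟨0,1⟩ f~>⟨1,1⟩ g~>⟨0,0,1⟩
  result₁ = ⟨0 0; 1 0; 0 1⟩
Along h;k (path 2):
  e0=⟨1,0⟩ h~>⟨1,1⟩ k~>⟨0,1,0⟩
  e1=⟨0,1⟩ h~>⟨0,1⟩ k~>⟨0,0,1⟩
  result₂ = ⟨0 0; 1 0; 0 1⟩
Equal? equal; square commutes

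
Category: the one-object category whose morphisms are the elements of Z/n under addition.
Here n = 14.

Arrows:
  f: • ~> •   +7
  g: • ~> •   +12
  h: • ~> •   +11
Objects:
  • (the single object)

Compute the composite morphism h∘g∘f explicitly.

Answer: +2

Derivation:
  0 +7≡7 +12≡5 +11≡2  (mod 14)
⟦path⟧: +2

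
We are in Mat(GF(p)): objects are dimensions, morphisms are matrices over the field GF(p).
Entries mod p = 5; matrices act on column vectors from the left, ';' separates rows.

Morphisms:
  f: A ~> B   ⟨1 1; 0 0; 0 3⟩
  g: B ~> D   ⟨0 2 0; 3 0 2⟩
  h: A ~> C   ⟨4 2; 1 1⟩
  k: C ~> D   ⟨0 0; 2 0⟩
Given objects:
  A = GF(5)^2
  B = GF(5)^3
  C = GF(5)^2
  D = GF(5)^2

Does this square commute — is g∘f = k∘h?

Path 1 = f;g:
  e0=(1,0) f~>(1,0,0) g~>(0,3)
  e1=(0,1) f~>(1,0,3) g~>(0,4)
  ⟦path⟧₁ = ⟨0 0; 3 4⟩
Path 2 = h;k:
  e0=(1,0) h~>(4,1) k~>(0,3)
  e1=(0,1) h~>(2,1) k~>(0,4)
  ⟦path⟧₂ = ⟨0 0; 3 4⟩
Equal? YES — commutes

Answer: COMMUTES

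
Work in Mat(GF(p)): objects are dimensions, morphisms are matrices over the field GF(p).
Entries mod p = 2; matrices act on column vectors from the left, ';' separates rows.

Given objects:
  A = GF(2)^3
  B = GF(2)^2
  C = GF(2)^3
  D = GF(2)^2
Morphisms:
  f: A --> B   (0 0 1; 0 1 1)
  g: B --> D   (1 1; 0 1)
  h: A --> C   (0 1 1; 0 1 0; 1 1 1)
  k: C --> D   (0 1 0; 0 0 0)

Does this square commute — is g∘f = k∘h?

Along f;g (path 1):
  e0=⟨1,0,0⟩ f-->⟨0,0⟩ g-->⟨0,0⟩
  e1=⟨0,1,0⟩ f-->⟨0,1⟩ g-->⟨1,1⟩
  e2=⟨0,0,1⟩ f-->⟨1,1⟩ g-->⟨0,1⟩
  ⟦path⟧₁ = (0 1 0; 0 1 1)
Along h;k (path 2):
  e0=⟨1,0,0⟩ h-->⟨0,0,1⟩ k-->⟨0,0⟩
  e1=⟨0,1,0⟩ h-->⟨1,1,1⟩ k-->⟨1,0⟩
  e2=⟨0,0,1⟩ h-->⟨1,0,1⟩ k-->⟨0,0⟩
  ⟦path⟧₂ = (0 1 0; 0 0 0)
Equal? differ; not commutative

Answer: DOES NOT COMMUTE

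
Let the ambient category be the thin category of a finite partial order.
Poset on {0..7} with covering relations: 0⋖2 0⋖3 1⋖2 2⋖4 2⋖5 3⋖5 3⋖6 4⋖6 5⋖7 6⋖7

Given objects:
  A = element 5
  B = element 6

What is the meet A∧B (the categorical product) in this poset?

Answer: NO MEET EXISTS

Derivation:
Lower bounds of A=5 and B=6: {0,1,2,3}
  maximal lower bounds 2 and 3 are incomparable: neither 2⊑3 nor 3⊑2
→ no greatest lower bound exists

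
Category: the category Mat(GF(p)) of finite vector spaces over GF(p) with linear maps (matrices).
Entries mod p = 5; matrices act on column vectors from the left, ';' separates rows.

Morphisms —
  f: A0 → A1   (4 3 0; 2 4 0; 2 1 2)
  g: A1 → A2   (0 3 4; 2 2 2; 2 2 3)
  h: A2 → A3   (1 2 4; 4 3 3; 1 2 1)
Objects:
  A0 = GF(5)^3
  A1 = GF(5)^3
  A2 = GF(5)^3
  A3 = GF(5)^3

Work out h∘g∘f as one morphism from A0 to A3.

  e0=⟨1,0,0⟩ f→⟨4,2,2⟩ g→⟨4,1,3⟩ h→⟨3,3,4⟩
  e1=⟨0,1,0⟩ f→⟨3,4,1⟩ g→⟨1,1,2⟩ h→⟨1,3,0⟩
  e2=⟨0,0,1⟩ f→⟨0,0,2⟩ g→⟨3,4,1⟩ h→⟨0,2,2⟩
composite: (3 1 0; 3 3 2; 4 0 2)

Answer: (3 1 0; 3 3 2; 4 0 2)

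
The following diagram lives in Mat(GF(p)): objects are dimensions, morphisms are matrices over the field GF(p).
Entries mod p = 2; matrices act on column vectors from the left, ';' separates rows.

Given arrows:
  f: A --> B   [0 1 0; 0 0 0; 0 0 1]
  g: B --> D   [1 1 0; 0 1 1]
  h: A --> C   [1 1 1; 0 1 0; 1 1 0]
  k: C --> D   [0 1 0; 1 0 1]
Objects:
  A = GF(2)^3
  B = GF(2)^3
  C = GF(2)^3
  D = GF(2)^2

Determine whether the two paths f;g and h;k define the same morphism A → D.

Answer: COMMUTES

Work:
1) trace f;g:
  e0=⟨1,0,0⟩ f-->⟨0,0,0⟩ g-->⟨0,0⟩
  e1=⟨0,1,0⟩ f-->⟨1,0,0⟩ g-->⟨1,0⟩
  e2=⟨0,0,1⟩ f-->⟨0,0,1⟩ g-->⟨0,1⟩
  result₁ = [0 1 0; 0 0 1]
2) trace h;k:
  e0=⟨1,0,0⟩ h-->⟨1,0,1⟩ k-->⟨0,0⟩
  e1=⟨0,1,0⟩ h-->⟨1,1,1⟩ k-->⟨1,0⟩
  e2=⟨0,0,1⟩ h-->⟨1,0,0⟩ k-->⟨0,1⟩
  result₂ = [0 1 0; 0 0 1]
Equal? same morphism ✓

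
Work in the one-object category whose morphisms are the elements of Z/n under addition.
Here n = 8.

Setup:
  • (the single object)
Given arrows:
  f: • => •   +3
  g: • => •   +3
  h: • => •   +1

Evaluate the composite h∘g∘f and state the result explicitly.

Answer: +7

Trace:
  0 +3≡3 +3≡6 +1≡7  (mod 8)
result: +7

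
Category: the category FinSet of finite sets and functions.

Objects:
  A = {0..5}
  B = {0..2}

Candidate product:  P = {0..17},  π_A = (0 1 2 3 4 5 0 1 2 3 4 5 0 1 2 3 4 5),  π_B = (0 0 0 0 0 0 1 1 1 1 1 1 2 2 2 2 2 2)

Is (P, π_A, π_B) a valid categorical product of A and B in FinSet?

Answer: VALID PRODUCT

Work:
|A|·|B| = 6·3 = 18;  |P| = 18
Check the pairing map k ↦ (π_A(k), π_B(k)):
  0 : (0,0)
  1 : (1,0)
  2 : (2,0)
  3 : (3,0)
  4 : (4,0)
  5 : (5,0)
  6 : (0,1)
  7 : (1,1)
  8 : (2,1)
  9 : (3,1)
  10 : (4,1)
  11 : (5,1)
  12 : (0,2)
  13 : (1,2)
  14 : (2,2)
  15 : (3,2)
  16 : (4,2)
  17 : (5,2)
distinct pairs in image: 18 / 18 needed
  → bijection onto A×B; projections well-typed.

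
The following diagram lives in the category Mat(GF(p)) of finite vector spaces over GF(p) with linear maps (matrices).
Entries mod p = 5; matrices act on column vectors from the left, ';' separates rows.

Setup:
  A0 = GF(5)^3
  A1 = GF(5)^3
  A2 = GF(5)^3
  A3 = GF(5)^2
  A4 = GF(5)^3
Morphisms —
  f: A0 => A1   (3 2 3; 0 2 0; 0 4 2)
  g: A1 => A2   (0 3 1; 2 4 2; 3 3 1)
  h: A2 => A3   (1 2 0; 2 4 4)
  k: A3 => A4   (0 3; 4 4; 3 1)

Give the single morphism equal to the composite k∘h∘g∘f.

Answer: (0 2 4; 3 1 0; 1 4 4)

Derivation:
  e0=[1,0,0] f=>[3,0,0] g=>[0,1,4] h=>[2,0] k=>[0,3,1]
  e1=[0,1,0] f=>[2,2,4] g=>[0,0,1] h=>[0,4] k=>[2,1,4]
  e2=[0,0,1] f=>[3,0,2] g=>[2,0,1] h=>[2,3] k=>[4,0,4]
⟦path⟧: (0 2 4; 3 1 0; 1 4 4)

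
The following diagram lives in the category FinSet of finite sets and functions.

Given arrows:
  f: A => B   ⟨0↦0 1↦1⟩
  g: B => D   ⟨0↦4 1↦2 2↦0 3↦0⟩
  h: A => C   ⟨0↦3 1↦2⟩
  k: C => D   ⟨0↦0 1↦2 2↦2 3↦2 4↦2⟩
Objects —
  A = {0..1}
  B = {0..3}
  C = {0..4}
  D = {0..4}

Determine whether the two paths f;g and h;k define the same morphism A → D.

Answer: DOES NOT COMMUTE

Derivation:
Path 1 = f;g:
  0 f=>0 g=>4
  1 f=>1 g=>2
  ⟦path⟧₁ = ⟨0↦4 1↦2⟩
Path 2 = h;k:
  0 h=>3 k=>2
  1 h=>2 k=>2
  ⟦path⟧₂ = ⟨0↦2 1↦2⟩
Equal? distinct morphisms ✗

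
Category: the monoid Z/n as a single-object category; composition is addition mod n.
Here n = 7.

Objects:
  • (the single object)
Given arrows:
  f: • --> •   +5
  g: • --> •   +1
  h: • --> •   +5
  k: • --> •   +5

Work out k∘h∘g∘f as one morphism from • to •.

  0 +5≡5 +1≡6 +5≡4 +5≡2  (mod 7)
composite: +2

Answer: +2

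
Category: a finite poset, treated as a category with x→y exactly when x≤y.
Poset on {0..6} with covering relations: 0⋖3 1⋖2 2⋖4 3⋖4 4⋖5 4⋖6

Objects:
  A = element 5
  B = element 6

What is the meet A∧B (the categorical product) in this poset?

Answer: A∧B = 4

Derivation:
{x : x<=A ∧ x<=B} = {0,1,2,3,4}  (A=5, B=6)
  0 <= 4
  1 <= 4
  2 <= 4
  3 <= 4
  4 <= 4
glb = 4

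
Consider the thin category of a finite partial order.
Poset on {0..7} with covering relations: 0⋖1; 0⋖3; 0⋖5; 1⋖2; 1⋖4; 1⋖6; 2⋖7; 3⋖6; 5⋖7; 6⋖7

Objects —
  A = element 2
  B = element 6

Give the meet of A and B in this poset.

Answer: A∧B = 1

Trace:
Common predecessors of 2,6: {0,1}
  0 ⊑ 1
  1 ⊑ 1
glb = 1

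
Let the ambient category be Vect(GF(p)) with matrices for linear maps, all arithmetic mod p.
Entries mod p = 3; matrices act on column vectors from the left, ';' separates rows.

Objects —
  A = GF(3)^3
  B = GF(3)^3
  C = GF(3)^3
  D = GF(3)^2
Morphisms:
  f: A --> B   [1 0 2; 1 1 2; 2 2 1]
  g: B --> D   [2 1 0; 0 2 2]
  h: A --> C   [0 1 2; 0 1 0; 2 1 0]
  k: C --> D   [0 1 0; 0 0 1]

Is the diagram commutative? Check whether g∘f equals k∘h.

1) trace f;g:
  e0=[1,0,0] f-->[1,1,2] g-->[0,0]
  e1=[0,1,0] f-->[0,1,2] g-->[1,0]
  e2=[0,0,1] f-->[2,2,1] g-->[0,0]
  composite₁ = [0 1 0; 0 0 0]
2) trace h;k:
  e0=[1,0,0] h-->[0,0,2] k-->[0,2]
  e1=[0,1,0] h-->[1,1,1] k-->[1,1]
  e2=[0,0,1] h-->[2,0,0] k-->[0,0]
  composite₂ = [0 1 0; 2 1 0]
Equal? distinct morphisms ✗

Answer: DOES NOT COMMUTE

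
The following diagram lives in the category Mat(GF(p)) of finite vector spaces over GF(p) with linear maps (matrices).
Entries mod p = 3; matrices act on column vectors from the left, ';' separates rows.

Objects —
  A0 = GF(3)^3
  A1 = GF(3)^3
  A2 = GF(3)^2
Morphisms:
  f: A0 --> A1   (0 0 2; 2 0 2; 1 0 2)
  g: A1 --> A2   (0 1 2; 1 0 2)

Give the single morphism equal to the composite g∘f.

  e0=[1,0,0] f-->[0,2,1] g-->[1,2]
  e1=[0,1,0] f-->[0,0,0] g-->[0,0]
  e2=[0,0,1] f-->[2,2,2] g-->[0,0]
⟦path⟧: (1 0 0; 2 0 0)

Answer: (1 0 0; 2 0 0)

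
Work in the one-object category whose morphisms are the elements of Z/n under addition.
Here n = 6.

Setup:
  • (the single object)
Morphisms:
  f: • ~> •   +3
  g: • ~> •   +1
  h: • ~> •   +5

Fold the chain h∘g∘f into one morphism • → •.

  0 +3≡3 +1≡4 +5≡3  (mod 6)
composite: +3

Answer: +3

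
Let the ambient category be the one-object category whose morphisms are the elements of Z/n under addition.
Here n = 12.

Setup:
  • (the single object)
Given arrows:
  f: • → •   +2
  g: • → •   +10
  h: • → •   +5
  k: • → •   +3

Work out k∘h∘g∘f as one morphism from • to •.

  0 +2≡2 +10≡0 +5≡5 +3≡8  (mod 12)
⟦path⟧: +8

Answer: +8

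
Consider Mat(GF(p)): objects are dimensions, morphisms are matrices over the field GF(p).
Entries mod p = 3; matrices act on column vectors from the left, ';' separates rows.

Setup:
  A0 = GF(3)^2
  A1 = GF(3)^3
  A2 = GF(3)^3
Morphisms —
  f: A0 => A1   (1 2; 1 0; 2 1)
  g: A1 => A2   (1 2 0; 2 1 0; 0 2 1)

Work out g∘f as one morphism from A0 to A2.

  e0=(1,0) f=>(1,1,2) g=>(0,0,1)
  e1=(0,1) f=>(2,0,1) g=>(2,1,1)
⟦path⟧: (0 2; 0 1; 1 1)

Answer: (0 2; 0 1; 1 1)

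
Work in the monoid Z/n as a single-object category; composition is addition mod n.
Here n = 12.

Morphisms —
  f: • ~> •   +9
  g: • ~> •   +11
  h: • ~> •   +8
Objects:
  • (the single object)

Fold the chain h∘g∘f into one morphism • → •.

  0 +9≡9 +11≡8 +8≡4  (mod 12)
⟦path⟧: +4

Answer: +4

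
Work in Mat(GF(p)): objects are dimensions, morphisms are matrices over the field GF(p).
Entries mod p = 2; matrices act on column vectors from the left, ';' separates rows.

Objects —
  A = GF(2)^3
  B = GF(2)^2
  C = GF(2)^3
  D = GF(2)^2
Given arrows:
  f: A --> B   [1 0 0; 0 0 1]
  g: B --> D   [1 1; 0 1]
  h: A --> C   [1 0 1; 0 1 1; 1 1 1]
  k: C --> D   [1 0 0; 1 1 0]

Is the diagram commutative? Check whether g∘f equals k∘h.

1) trace f;g:
  e0=[1,0,0] f-->[1,0] g-->[1,0]
  e1=[0,1,0] f-->[0,0] g-->[0,0]
  e2=[0,0,1] f-->[0,1] g-->[1,1]
  composite₁ = [1 0 1; 0 0 1]
2) trace h;k:
  e0=[1,0,0] h-->[1,0,1] k-->[1,1]
  e1=[0,1,0] h-->[0,1,1] k-->[0,1]
  e2=[0,0,1] h-->[1,1,1] k-->[1,0]
  composite₂ = [1 0 1; 1 1 0]
Equal? distinct morphisms ✗

Answer: DOES NOT COMMUTE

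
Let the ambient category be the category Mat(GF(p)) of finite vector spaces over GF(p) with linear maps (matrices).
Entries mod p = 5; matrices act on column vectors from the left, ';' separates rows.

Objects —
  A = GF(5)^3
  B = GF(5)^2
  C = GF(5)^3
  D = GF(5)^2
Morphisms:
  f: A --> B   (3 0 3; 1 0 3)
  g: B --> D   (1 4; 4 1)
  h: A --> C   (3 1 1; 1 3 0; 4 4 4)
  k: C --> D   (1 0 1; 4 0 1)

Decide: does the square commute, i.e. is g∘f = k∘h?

Along f;g (path 1):
  e0=[1,0,0] f-->[3,1] g-->[2,3]
  e1=[0,1,0] f-->[0,0] g-->[0,0]
  e2=[0,0,1] f-->[3,3] g-->[0,0]
  result₁ = (2 0 0; 3 0 0)
Along h;k (path 2):
  e0=[1,0,0] h-->[3,1,4] k-->[2,1]
  e1=[0,1,0] h-->[1,3,4] k-->[0,3]
  e2=[0,0,1] h-->[1,0,4] k-->[0,3]
  result₂ = (2 0 0; 1 3 3)
Equal? NO — does not commute

Answer: DOES NOT COMMUTE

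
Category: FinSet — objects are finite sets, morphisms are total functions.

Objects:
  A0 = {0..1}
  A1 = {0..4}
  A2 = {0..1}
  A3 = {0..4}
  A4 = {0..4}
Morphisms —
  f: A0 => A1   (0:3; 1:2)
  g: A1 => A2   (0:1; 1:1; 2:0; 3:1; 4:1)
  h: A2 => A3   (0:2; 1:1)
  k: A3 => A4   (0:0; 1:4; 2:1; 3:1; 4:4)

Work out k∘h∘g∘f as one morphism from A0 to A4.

  0 f=>3 g=>1 h=>1 k=>4
  1 f=>2 g=>0 h=>2 k=>1
⟦path⟧: (0:4; 1:1)

Answer: (0:4; 1:1)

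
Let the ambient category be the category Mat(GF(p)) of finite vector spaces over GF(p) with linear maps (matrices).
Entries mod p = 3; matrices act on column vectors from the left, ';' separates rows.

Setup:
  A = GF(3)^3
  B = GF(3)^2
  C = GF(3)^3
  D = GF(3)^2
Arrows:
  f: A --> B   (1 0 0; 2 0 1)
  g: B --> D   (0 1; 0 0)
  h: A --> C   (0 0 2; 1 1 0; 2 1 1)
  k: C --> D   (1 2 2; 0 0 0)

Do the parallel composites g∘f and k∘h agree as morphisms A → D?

Answer: DOES NOT COMMUTE

Derivation:
Along f;g (path 1):
  e0=[1,0,0] f-->[1,2] g-->[2,0]
  e1=[0,1,0] f-->[0,0] g-->[0,0]
  e2=[0,0,1] f-->[0,1] g-->[1,0]
  composite₁ = (2 0 1; 0 0 0)
Along h;k (path 2):
  e0=[1,0,0] h-->[0,1,2] k-->[0,0]
  e1=[0,1,0] h-->[0,1,1] k-->[1,0]
  e2=[0,0,1] h-->[2,0,1] k-->[1,0]
  composite₂ = (0 1 1; 0 0 0)
Equal? NO — does not commute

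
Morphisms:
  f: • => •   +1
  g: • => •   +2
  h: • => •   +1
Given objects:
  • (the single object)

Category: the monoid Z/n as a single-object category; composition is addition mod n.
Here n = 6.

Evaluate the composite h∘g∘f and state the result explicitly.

Answer: +4

Work:
  0 +1≡1 +2≡3 +1≡4  (mod 6)
⟦path⟧: +4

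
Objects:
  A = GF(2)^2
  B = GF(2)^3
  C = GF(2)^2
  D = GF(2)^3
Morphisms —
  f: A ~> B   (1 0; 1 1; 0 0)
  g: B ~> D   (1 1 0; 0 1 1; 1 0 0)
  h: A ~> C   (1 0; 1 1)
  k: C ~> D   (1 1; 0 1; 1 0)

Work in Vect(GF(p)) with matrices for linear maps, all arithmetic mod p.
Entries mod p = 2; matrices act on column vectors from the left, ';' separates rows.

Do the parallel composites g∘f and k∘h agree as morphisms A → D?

Answer: COMMUTES

Work:
Path 1 = f;g:
  e0=⟨1,0⟩ f~>⟨1,1,0⟩ g~>⟨0,1,1⟩
  e1=⟨0,1⟩ f~>⟨0,1,0⟩ g~>⟨1,1,0⟩
  ⟦path⟧₁ = (0 1; 1 1; 1 0)
Path 2 = h;k:
  e0=⟨1,0⟩ h~>⟨1,1⟩ k~>⟨0,1,1⟩
  e1=⟨0,1⟩ h~>⟨0,1⟩ k~>⟨1,1,0⟩
  ⟦path⟧₂ = (0 1; 1 1; 1 0)
Equal? equal; square commutes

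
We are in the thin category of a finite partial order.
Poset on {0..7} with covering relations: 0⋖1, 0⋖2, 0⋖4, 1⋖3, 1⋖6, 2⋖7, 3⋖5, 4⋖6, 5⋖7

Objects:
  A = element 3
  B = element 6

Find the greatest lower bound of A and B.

Answer: A∧B = 1

Derivation:
Lower bounds of A=3 and B=6: {0,1}
  0 <= 1
  1 <= 1
glb = 1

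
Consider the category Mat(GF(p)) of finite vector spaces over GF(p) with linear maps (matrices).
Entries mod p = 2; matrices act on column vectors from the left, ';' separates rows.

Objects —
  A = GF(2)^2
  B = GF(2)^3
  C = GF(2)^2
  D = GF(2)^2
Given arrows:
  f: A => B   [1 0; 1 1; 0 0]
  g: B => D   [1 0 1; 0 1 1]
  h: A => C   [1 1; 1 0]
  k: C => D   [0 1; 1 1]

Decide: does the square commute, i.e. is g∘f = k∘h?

Path 1 = f;g:
  e0=⟨1,0⟩ f=>⟨1,1,0⟩ g=>⟨1,1⟩
  e1=⟨0,1⟩ f=>⟨0,1,0⟩ g=>⟨0,1⟩
  result₁ = [1 0; 1 1]
Path 2 = h;k:
  e0=⟨1,0⟩ h=>⟨1,1⟩ k=>⟨1,0⟩
  e1=⟨0,1⟩ h=>⟨1,0⟩ k=>⟨0,1⟩
  result₂ = [1 0; 0 1]
Equal? NO — does not commute

Answer: DOES NOT COMMUTE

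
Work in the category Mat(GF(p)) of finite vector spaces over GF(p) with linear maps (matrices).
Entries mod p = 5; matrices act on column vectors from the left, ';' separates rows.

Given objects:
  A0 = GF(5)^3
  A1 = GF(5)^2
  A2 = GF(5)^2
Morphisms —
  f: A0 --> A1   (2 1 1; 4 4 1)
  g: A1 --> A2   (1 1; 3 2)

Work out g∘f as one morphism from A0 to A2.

  e0=[1,0,0] f-->[2,4] g-->[1,4]
  e1=[0,1,0] f-->[1,4] g-->[0,1]
  e2=[0,0,1] f-->[1,1] g-->[2,0]
result: (1 0 2; 4 1 0)

Answer: (1 0 2; 4 1 0)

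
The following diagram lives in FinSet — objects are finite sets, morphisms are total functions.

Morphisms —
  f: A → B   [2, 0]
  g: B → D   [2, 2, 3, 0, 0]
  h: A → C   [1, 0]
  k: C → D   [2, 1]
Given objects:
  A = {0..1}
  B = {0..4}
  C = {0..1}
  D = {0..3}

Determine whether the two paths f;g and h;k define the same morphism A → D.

Answer: DOES NOT COMMUTE

Work:
Along f;g (path 1):
  0 f→2 g→3
  1 f→0 g→2
  result₁ = [3, 2]
Along h;k (path 2):
  0 h→1 k→1
  1 h→0 k→2
  result₂ = [1, 2]
Equal? differ; not commutative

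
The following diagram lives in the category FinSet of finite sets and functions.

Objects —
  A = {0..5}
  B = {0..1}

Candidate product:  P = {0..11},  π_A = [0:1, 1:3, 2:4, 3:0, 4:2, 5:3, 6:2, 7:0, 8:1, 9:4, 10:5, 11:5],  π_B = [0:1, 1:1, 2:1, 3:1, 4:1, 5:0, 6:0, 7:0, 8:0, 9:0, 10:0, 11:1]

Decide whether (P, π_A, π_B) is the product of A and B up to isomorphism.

|A|·|B| = 6·2 = 12;  |P| = 12
Check the pairing map k ↦ (π_A(k), π_B(k)):
  0 : (1,1)
  1 : (3,1)
  2 : (4,1)
  3 : (0,1)
  4 : (2,1)
  5 : (3,0)
  6 : (2,0)
  7 : (0,0)
  8 : (1,0)
  9 : (4,0)
  10 : (5,0)
  11 : (5,1)
distinct pairs in image: 12 / 12 needed
  → bijection onto A×B; projections well-typed.

Answer: VALID PRODUCT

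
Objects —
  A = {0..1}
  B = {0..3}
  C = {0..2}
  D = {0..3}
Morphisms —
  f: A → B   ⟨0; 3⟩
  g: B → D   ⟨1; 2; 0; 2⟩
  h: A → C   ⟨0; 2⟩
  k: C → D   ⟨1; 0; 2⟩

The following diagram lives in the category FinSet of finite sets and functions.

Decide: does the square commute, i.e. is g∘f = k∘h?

1) trace f;g:
  0 f→0 g→1
  1 f→3 g→2
  result₁ = ⟨1; 2⟩
2) trace h;k:
  0 h→0 k→1
  1 h→2 k→2
  result₂ = ⟨1; 2⟩
Equal? YES — commutes

Answer: COMMUTES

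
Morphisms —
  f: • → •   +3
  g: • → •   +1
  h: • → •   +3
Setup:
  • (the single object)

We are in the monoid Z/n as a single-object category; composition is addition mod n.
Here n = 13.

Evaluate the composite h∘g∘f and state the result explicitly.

  0 +3≡3 +1≡4 +3≡7  (mod 13)
⟦path⟧: +7

Answer: +7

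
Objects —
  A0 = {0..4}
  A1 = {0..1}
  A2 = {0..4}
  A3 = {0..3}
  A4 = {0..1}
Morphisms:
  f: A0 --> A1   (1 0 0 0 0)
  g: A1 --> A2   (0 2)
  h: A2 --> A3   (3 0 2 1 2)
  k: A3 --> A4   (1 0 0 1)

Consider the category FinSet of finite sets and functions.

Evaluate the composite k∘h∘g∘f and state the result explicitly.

Answer: (0 1 1 1 1)

Derivation:
  0 f-->1 g-->2 h-->2 k-->0
  1 f-->0 g-->0 h-->3 k-->1
  2 f-->0 g-->0 h-->3 k-->1
  3 f-->0 g-->0 h-->3 k-->1
  4 f-->0 g-->0 h-->3 k-->1
result: (0 1 1 1 1)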